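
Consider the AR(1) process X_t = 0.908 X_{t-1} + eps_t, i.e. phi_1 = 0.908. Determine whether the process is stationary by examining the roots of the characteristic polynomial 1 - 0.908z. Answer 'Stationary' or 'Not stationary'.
\text{Stationary}

The AR(p) characteristic polynomial is P(z) = 1 - 0.908z.
Stationarity requires all roots to lie outside the unit circle, i.e. |z| > 1 for every root.
This is linear in z: 1 + (-0.908) z = 0  =>  z = -1/(-0.908) = 1.101322,  |z| = 1.101322.
Moduli of all roots: 1.1013.
All moduli strictly greater than 1? Yes.
Verdict: Stationary.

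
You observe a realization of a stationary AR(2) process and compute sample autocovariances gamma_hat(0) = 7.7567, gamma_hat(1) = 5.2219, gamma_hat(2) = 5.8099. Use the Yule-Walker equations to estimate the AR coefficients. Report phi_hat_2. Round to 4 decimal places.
\hat\phi_{2} = 0.5410

The Yule-Walker equations for an AR(p) process read, in matrix form,
  Gamma_p phi = r_p,   with   (Gamma_p)_{ij} = gamma(|i - j|),
                       (r_p)_i = gamma(i),   i,j = 1..p.
Substitute the sample gammas (Toeplitz matrix and right-hand side of size 2):
  Gamma_p = [[7.7567, 5.2219], [5.2219, 7.7567]]
  r_p     = [5.2219, 5.8099]
Written out:
  7.7567 phi_1 + 5.2219 phi_2 = 5.2219
  5.2219 phi_1 + 7.7567 phi_2 = 5.8099
Solve by Cramer's rule:
  det = gamma(0)^2 - gamma(1)^2 = (7.7567)^2 - (5.2219)^2 = 60.16639489 - 27.26823961 = 32.89815528
  phi_hat_1 = [gamma(1) gamma(0) - gamma(1) gamma(2)] / det = [(5.2219)(7.7567) - (5.2219)(5.8099)] / 32.89815528 = 10.16599492 / 32.89815528 = 0.309
  phi_hat_2 = [gamma(0) gamma(2) - gamma(1)^2] / det = [(7.7567)(5.8099) - (5.2219)^2] / 32.89815528 = 17.79741172 / 32.89815528 = 0.541
So phi_hat = [0.3090, 0.5410].
Therefore phi_hat_2 = 0.5410.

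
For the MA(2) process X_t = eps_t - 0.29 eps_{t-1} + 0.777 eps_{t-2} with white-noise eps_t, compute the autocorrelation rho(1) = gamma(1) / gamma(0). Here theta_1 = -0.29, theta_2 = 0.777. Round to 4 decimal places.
\rho(1) = -0.3053

For an MA(q) process with theta_0 = 1, the autocovariance is
  gamma(k) = sigma^2 * sum_{i=0..q-k} theta_i * theta_{i+k},
and rho(k) = gamma(k) / gamma(0). Sigma^2 cancels.
  numerator   = (1)*(-0.29) + (-0.29)*(0.777) = -0.51533.
  denominator = (1)^2 + (-0.29)^2 + (0.777)^2 = 1.687829.
  rho(1) = -0.51533 / 1.687829 = -0.3053.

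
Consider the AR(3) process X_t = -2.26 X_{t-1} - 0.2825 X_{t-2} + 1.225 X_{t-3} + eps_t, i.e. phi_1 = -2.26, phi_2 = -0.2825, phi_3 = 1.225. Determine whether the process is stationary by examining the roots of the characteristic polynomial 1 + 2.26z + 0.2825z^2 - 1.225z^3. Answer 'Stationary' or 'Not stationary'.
\text{Not stationary}

The AR(p) characteristic polynomial is P(z) = 1 + 2.26z + 0.2825z^2 - 1.225z^3.
Stationarity requires all roots to lie outside the unit circle, i.e. |z| > 1 for every root.
Degree 3: look for a simple real root z0 first, then factor out (1 - z/z0) and solve the remaining quadratic.
Testing z0 = -0.8: P(-0.8) = 1 + (2.26)(-0.8) + (0.2825)(-0.8)^2 + (-1.225)(-0.8)^3
  = 1 + (-1.808) + (0.1808) + (0.6272) = 0.  So z_0 = -0.8 is a root, |z_0| = 0.8.
Divide out the factor (1 + 1.25 z) = (1 - z/z0) (since 1/z0 = -1.25):
  P(z) = (1 + 1.25 z)(1 + (1.01) z + (-0.98) z^2)
  [check: z-coef 1.01 - (-1.25) = 2.26; z^2-coef -0.98 - (-1.25)(1.01) = 0.2825; z^3-coef -(-1.25)(-0.98) = -1.225.]
Remaining roots from the quadratic factor 1 + (1.01) z + (-0.98) z^2:
  Set 1 + (1.01) z + (-0.98) z^2 = 0, i.e. a z^2 + b z + c = 0 with a = -0.98, b = 1.01, c = 1.
  Discriminant D = b^2 - 4ac = (1.01)^2 - 4*(-0.98)*1 = 1.0201 - (-3.92) = 4.9401.
  D >= 0, so the roots are real: z = (-b +/- sqrt(D)) / (2a) = (-1.01 +/- 2.222634) / (-1.96).
    z_1 = (-1.01 + 2.222634) / (-1.96) = -0.6187,   |z_1| = 0.6187.
    z_2 = (-1.01 - 2.222634) / (-1.96) = 1.6493,   |z_2| = 1.6493.
Moduli of all roots: 0.8000, 0.6187, 1.6493.
All moduli strictly greater than 1? No.
Verdict: Not stationary.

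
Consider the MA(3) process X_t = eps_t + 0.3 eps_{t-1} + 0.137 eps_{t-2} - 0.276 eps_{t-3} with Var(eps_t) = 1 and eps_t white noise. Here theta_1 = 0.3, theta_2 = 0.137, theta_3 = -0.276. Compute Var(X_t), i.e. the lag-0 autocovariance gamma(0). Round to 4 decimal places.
\gamma(0) = 1.1849

For an MA(q) process X_t = eps_t + sum_i theta_i eps_{t-i} with
Var(eps_t) = sigma^2, the variance is
  gamma(0) = sigma^2 * (1 + sum_i theta_i^2).
  sum_i theta_i^2 = (0.3)^2 + (0.137)^2 + (-0.276)^2 = 0.09 + 0.018769 + 0.076176 = 0.184945.
  gamma(0) = 1 * (1 + 0.184945) = 1 * 1.184945 = 1.184945, which rounds to 1.1849.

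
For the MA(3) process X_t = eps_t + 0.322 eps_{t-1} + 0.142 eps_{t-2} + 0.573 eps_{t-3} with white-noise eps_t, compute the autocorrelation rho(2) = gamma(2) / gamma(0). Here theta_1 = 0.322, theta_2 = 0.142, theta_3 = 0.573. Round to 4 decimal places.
\rho(2) = 0.2248

For an MA(q) process with theta_0 = 1, the autocovariance is
  gamma(k) = sigma^2 * sum_{i=0..q-k} theta_i * theta_{i+k},
and rho(k) = gamma(k) / gamma(0). Sigma^2 cancels.
  numerator   = (1)*(0.142) + (0.322)*(0.573) = 0.326506.
  denominator = (1)^2 + (0.322)^2 + (0.142)^2 + (0.573)^2 = 1.452177.
  rho(2) = 0.326506 / 1.452177 = 0.2248.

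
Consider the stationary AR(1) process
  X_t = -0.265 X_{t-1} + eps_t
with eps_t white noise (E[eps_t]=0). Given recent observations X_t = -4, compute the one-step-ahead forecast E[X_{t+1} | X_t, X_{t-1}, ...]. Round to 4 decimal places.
E[X_{t+1} \mid \mathcal F_t] = 1.0600

For an AR(p) model X_t = c + sum_i phi_i X_{t-i} + eps_t, the
one-step-ahead conditional mean is
  E[X_{t+1} | X_t, ...] = c + sum_i phi_i X_{t+1-i}.
Substitute known values:
  E[X_{t+1} | ...] = (-0.265) * (-4)
                   = 1.0600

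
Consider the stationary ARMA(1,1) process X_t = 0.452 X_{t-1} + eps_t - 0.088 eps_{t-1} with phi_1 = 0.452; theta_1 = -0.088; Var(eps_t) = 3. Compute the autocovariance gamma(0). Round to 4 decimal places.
\gamma(0) = 3.4995

Multiply the model equation by X_{t-k} and take expectations. With theta_0 = psi_0 = 1 and psi_j the MA(infinity) weights, this gives
  gamma(k) - sum_i phi_i gamma(k-i) = c_k,
  c_k = sigma^2 * sum_{j=k..q} theta_j psi_{j-k}   (c_k = 0 for k > q),
using gamma(-m) = gamma(m).
psi-weights needed (psi_j = theta_j + sum_i phi_i psi_{j-i}):
  psi_1 = theta_1 + phi_1 = -0.088 + (0.452) = 0.364
Right-hand sides:
  c_0 = sigma^2 (1 + theta_1 psi_1) = 3 * (1 + (-0.088)(0.364)) = 3 * 0.967968 = 2.903904
  c_1 = sigma^2 theta_1 = 3 * (-0.088) = -0.264
  c_2 = 0
Equations for k = 0 and k = 1 (AR order 1):
  gamma(0) = phi_1 gamma(1) + c_0
  gamma(1) = phi_1 gamma(0) + c_1
Substituting the second into the first: gamma(0) (1 - phi_1^2) = c_0 + phi_1 c_1, so
  gamma(0) = (c_0 + phi_1 c_1) / (1 - phi_1^2) = (2.903904 + (0.452)(-0.264)) / (1 - (0.452)^2) = 2.784576 / 0.795696 = 3.499548.
Therefore gamma(0) = 3.4995 (to 4 decimal places).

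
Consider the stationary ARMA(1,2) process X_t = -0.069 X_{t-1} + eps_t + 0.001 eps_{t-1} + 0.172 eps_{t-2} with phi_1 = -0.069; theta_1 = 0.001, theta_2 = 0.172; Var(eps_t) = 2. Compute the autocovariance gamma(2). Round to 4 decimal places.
\gamma(2) = 0.3553

Multiply the model equation by X_{t-k} and take expectations. With theta_0 = psi_0 = 1 and psi_j the MA(infinity) weights, this gives
  gamma(k) - sum_i phi_i gamma(k-i) = c_k,
  c_k = sigma^2 * sum_{j=k..q} theta_j psi_{j-k}   (c_k = 0 for k > q),
using gamma(-m) = gamma(m).
psi-weights needed (psi_j = theta_j + sum_i phi_i psi_{j-i}):
  psi_1 = theta_1 + phi_1 = 0.001 + (-0.069) = -0.068
  psi_2 = theta_2 + phi_1 psi_1 = 0.172 + (-0.069)(-0.068) = 0.176692
Right-hand sides:
  c_0 = sigma^2 (1 + theta_1 psi_1 + theta_2 psi_2) = 2 * (1 + (0.001)(-0.068) + (0.172)(0.176692)) = 2 * 1.030323 = 2.060646
  c_1 = sigma^2 (theta_1 + theta_2 psi_1) = 2 * (0.001 + (0.172)(-0.068)) = -0.021392
  c_2 = sigma^2 theta_2 = 2 * (0.172) = 0.344
Equations for k = 0 and k = 1 (AR order 1):
  gamma(0) = phi_1 gamma(1) + c_0
  gamma(1) = phi_1 gamma(0) + c_1
Substituting the second into the first: gamma(0) (1 - phi_1^2) = c_0 + phi_1 c_1, so
  gamma(0) = (c_0 + phi_1 c_1) / (1 - phi_1^2) = (2.060646 + (-0.069)(-0.021392)) / (1 - (-0.069)^2) = 2.062122 / 0.995239 = 2.071987.
  gamma(1) = phi_1 gamma(0) + c_1 = (-0.069)(2.071987) + (-0.021392) = -0.164359.
For k = 2: gamma(2) = phi_1 gamma(1) + c_2
  = (-0.069)(-0.164359) + (0.344) = 0.355341.
Therefore gamma(2) = 0.3553 (to 4 decimal places).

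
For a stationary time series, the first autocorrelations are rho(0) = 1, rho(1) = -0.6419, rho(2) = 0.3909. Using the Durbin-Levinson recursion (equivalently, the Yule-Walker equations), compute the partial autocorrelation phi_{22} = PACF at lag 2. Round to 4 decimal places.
\phi_{22} = -0.0359

The PACF at lag k is phi_{kk}, the last component of the solution
to the Yule-Walker system G_k phi = r_k where
  (G_k)_{ij} = rho(|i - j|), (r_k)_i = rho(i), i,j = 1..k.
Equivalently, Durbin-Levinson gives phi_{kk} iteratively:
  phi_{11} = rho(1)
  phi_{kk} = [rho(k) - sum_{j=1..k-1} phi_{k-1,j} rho(k-j)]
            / [1 - sum_{j=1..k-1} phi_{k-1,j} rho(j)],
  phi_{k,j} = phi_{k-1,j} - phi_{kk} phi_{k-1,k-j},  j = 1..k-1.
Step k = 1:
  phi_11 = rho(1) = -0.6419.
Step k = 2:
  phi_22 = [rho(2) - phi_11 rho(1)] / [1 - phi_11 rho(1)] = [0.3909 - (-0.6419)(-0.6419)] / [1 - (-0.6419)(-0.6419)]
         = -0.02113561 / 0.58796439 = -0.0359.
Therefore phi_{22} = -0.0359.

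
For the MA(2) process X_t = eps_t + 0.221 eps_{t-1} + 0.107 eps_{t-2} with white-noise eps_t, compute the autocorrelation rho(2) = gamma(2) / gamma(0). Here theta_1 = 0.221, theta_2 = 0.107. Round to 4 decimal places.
\rho(2) = 0.1009

For an MA(q) process with theta_0 = 1, the autocovariance is
  gamma(k) = sigma^2 * sum_{i=0..q-k} theta_i * theta_{i+k},
and rho(k) = gamma(k) / gamma(0). Sigma^2 cancels.
  numerator   = (1)*(0.107) = 0.107.
  denominator = (1)^2 + (0.221)^2 + (0.107)^2 = 1.06029.
  rho(2) = 0.107 / 1.06029 = 0.1009.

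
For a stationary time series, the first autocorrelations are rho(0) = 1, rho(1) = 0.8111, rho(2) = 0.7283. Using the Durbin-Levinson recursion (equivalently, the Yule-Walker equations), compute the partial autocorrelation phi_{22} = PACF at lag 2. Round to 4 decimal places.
\phi_{22} = 0.2058

The PACF at lag k is phi_{kk}, the last component of the solution
to the Yule-Walker system G_k phi = r_k where
  (G_k)_{ij} = rho(|i - j|), (r_k)_i = rho(i), i,j = 1..k.
Equivalently, Durbin-Levinson gives phi_{kk} iteratively:
  phi_{11} = rho(1)
  phi_{kk} = [rho(k) - sum_{j=1..k-1} phi_{k-1,j} rho(k-j)]
            / [1 - sum_{j=1..k-1} phi_{k-1,j} rho(j)],
  phi_{k,j} = phi_{k-1,j} - phi_{kk} phi_{k-1,k-j},  j = 1..k-1.
Step k = 1:
  phi_11 = rho(1) = 0.8111.
Step k = 2:
  phi_22 = [rho(2) - phi_11 rho(1)] / [1 - phi_11 rho(1)] = [0.7283 - (0.8111)(0.8111)] / [1 - (0.8111)(0.8111)]
         = 0.07041679 / 0.34211679 = 0.2058.
Therefore phi_{22} = 0.2058.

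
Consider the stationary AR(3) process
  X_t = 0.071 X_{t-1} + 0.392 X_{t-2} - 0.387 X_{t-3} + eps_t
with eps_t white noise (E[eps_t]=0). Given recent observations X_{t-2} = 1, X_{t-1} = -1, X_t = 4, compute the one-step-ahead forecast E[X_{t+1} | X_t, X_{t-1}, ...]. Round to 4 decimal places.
E[X_{t+1} \mid \mathcal F_t] = -0.4950

For an AR(p) model X_t = c + sum_i phi_i X_{t-i} + eps_t, the
one-step-ahead conditional mean is
  E[X_{t+1} | X_t, ...] = c + sum_i phi_i X_{t+1-i}.
Substitute known values:
  E[X_{t+1} | ...] = (0.071) * (4) + (0.392) * (-1) + (-0.387) * (1)
                   = -0.4950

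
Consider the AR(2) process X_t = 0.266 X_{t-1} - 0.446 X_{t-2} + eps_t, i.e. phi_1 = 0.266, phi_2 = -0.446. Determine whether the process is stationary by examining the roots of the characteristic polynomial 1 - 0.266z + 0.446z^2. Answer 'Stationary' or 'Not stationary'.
\text{Stationary}

The AR(p) characteristic polynomial is P(z) = 1 - 0.266z + 0.446z^2.
Stationarity requires all roots to lie outside the unit circle, i.e. |z| > 1 for every root.
Set 1 + (-0.266) z + (0.446) z^2 = 0, i.e. a z^2 + b z + c = 0 with a = 0.446, b = -0.266, c = 1.
Discriminant D = b^2 - 4ac = (-0.266)^2 - 4*(0.446)*1 = 0.070756 - (1.784) = -1.713244.
D < 0, so the roots are the complex-conjugate pair z = (-b +/- i sqrt(-D)) / (2a) = 0.2982 +/- 1.4674i.
For a conjugate pair |z|^2 = z * conj(z) = (product of roots) = c/a = 1/(0.446) = 2.242152, so |z| = sqrt(2.242152) = 1.4974 for both roots.
Moduli of all roots: 1.4974, 1.4974.
All moduli strictly greater than 1? Yes.
Verdict: Stationary.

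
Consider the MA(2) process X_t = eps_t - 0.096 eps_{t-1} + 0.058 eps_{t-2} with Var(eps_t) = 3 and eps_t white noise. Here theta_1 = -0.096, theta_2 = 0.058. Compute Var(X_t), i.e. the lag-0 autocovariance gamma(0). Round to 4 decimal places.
\gamma(0) = 3.0377

For an MA(q) process X_t = eps_t + sum_i theta_i eps_{t-i} with
Var(eps_t) = sigma^2, the variance is
  gamma(0) = sigma^2 * (1 + sum_i theta_i^2).
  sum_i theta_i^2 = (-0.096)^2 + (0.058)^2 = 0.009216 + 0.003364 = 0.01258.
  gamma(0) = 3 * (1 + 0.01258) = 3 * 1.01258 = 3.03774, which rounds to 3.0377.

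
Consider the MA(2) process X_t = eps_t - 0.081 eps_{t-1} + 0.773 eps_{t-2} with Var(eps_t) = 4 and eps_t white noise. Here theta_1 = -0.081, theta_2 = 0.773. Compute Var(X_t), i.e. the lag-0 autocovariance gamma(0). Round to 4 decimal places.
\gamma(0) = 6.4164

For an MA(q) process X_t = eps_t + sum_i theta_i eps_{t-i} with
Var(eps_t) = sigma^2, the variance is
  gamma(0) = sigma^2 * (1 + sum_i theta_i^2).
  sum_i theta_i^2 = (-0.081)^2 + (0.773)^2 = 0.006561 + 0.597529 = 0.60409.
  gamma(0) = 4 * (1 + 0.60409) = 4 * 1.60409 = 6.41636, which rounds to 6.4164.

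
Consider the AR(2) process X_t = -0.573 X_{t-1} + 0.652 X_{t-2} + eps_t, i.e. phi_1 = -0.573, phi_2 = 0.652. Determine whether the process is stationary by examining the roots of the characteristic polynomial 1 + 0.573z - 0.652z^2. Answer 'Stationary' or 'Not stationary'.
\text{Not stationary}

The AR(p) characteristic polynomial is P(z) = 1 + 0.573z - 0.652z^2.
Stationarity requires all roots to lie outside the unit circle, i.e. |z| > 1 for every root.
Set 1 + (0.573) z + (-0.652) z^2 = 0, i.e. a z^2 + b z + c = 0 with a = -0.652, b = 0.573, c = 1.
Discriminant D = b^2 - 4ac = (0.573)^2 - 4*(-0.652)*1 = 0.328329 - (-2.608) = 2.936329.
D >= 0, so the roots are real: z = (-b +/- sqrt(D)) / (2a) = (-0.573 +/- 1.713572) / (-1.304).
  z_1 = (-0.573 + 1.713572) / (-1.304) = -0.8747,   |z_1| = 0.8747.
  z_2 = (-0.573 - 1.713572) / (-1.304) = 1.7535,   |z_2| = 1.7535.
Moduli of all roots: 0.8747, 1.7535.
All moduli strictly greater than 1? No.
Verdict: Not stationary.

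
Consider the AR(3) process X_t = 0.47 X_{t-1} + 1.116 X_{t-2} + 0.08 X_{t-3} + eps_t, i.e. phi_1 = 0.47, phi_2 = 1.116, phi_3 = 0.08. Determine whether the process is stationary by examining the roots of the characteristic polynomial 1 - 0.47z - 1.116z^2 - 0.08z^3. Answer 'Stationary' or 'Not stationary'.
\text{Not stationary}

The AR(p) characteristic polynomial is P(z) = 1 - 0.47z - 1.116z^2 - 0.08z^3.
Stationarity requires all roots to lie outside the unit circle, i.e. |z| > 1 for every root.
Degree 3: look for a simple real root z0 first, then factor out (1 - z/z0) and solve the remaining quadratic.
Testing z0 = -1.25: P(-1.25) = 1 + (-0.47)(-1.25) + (-1.116)(-1.25)^2 + (-0.08)(-1.25)^3
  = 1 + (0.5875) + (-1.74375) + (0.15625) = 0.  So z_0 = -1.25 is a root, |z_0| = 1.25.
Divide out the factor (1 + 0.8 z) = (1 - z/z0) (since 1/z0 = -0.8):
  P(z) = (1 + 0.8 z)(1 + (-1.27) z + (-0.1) z^2)
  [check: z-coef -1.27 - (-0.8) = -0.47; z^2-coef -0.1 - (-0.8)(-1.27) = -1.116; z^3-coef -(-0.8)(-0.1) = -0.08.]
Remaining roots from the quadratic factor 1 + (-1.27) z + (-0.1) z^2:
  Set 1 + (-1.27) z + (-0.1) z^2 = 0, i.e. a z^2 + b z + c = 0 with a = -0.1, b = -1.27, c = 1.
  Discriminant D = b^2 - 4ac = (-1.27)^2 - 4*(-0.1)*1 = 1.6129 - (-0.4) = 2.0129.
  D >= 0, so the roots are real: z = (-b +/- sqrt(D)) / (2a) = (1.27 +/- 1.418767) / (-0.2).
    z_1 = (1.27 + 1.418767) / (-0.2) = -13.4438,   |z_1| = 13.4438.
    z_2 = (1.27 - 1.418767) / (-0.2) = 0.7438,   |z_2| = 0.7438.
Moduli of all roots: 1.2500, 13.4438, 0.7438.
All moduli strictly greater than 1? No.
Verdict: Not stationary.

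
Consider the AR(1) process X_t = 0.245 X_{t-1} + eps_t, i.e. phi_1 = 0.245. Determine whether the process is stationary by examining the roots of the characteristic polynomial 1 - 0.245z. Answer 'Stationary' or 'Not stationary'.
\text{Stationary}

The AR(p) characteristic polynomial is P(z) = 1 - 0.245z.
Stationarity requires all roots to lie outside the unit circle, i.e. |z| > 1 for every root.
This is linear in z: 1 + (-0.245) z = 0  =>  z = -1/(-0.245) = 4.081633,  |z| = 4.081633.
Moduli of all roots: 4.0816.
All moduli strictly greater than 1? Yes.
Verdict: Stationary.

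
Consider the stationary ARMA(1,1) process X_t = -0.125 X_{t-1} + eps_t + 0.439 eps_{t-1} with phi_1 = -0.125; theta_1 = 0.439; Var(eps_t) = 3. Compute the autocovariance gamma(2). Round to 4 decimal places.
\gamma(2) = -0.1131

Multiply the model equation by X_{t-k} and take expectations. With theta_0 = psi_0 = 1 and psi_j the MA(infinity) weights, this gives
  gamma(k) - sum_i phi_i gamma(k-i) = c_k,
  c_k = sigma^2 * sum_{j=k..q} theta_j psi_{j-k}   (c_k = 0 for k > q),
using gamma(-m) = gamma(m).
psi-weights needed (psi_j = theta_j + sum_i phi_i psi_{j-i}):
  psi_1 = theta_1 + phi_1 = 0.439 + (-0.125) = 0.314
Right-hand sides:
  c_0 = sigma^2 (1 + theta_1 psi_1) = 3 * (1 + (0.439)(0.314)) = 3 * 1.137846 = 3.413538
  c_1 = sigma^2 theta_1 = 3 * (0.439) = 1.317
  c_2 = 0
Equations for k = 0 and k = 1 (AR order 1):
  gamma(0) = phi_1 gamma(1) + c_0
  gamma(1) = phi_1 gamma(0) + c_1
Substituting the second into the first: gamma(0) (1 - phi_1^2) = c_0 + phi_1 c_1, so
  gamma(0) = (c_0 + phi_1 c_1) / (1 - phi_1^2) = (3.413538 + (-0.125)(1.317)) / (1 - (-0.125)^2) = 3.248913 / 0.984375 = 3.300483.
  gamma(1) = phi_1 gamma(0) + c_1 = (-0.125)(3.300483) + (1.317) = 0.90444.
For k = 2 (> q): gamma(2) = phi_1 gamma(1) = (-0.125)(0.90444) = -0.113055.
Therefore gamma(2) = -0.1131 (to 4 decimal places).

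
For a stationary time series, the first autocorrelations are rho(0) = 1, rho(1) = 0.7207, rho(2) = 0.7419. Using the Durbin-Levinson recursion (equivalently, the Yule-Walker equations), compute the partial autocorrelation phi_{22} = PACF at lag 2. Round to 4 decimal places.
\phi_{22} = 0.4630

The PACF at lag k is phi_{kk}, the last component of the solution
to the Yule-Walker system G_k phi = r_k where
  (G_k)_{ij} = rho(|i - j|), (r_k)_i = rho(i), i,j = 1..k.
Equivalently, Durbin-Levinson gives phi_{kk} iteratively:
  phi_{11} = rho(1)
  phi_{kk} = [rho(k) - sum_{j=1..k-1} phi_{k-1,j} rho(k-j)]
            / [1 - sum_{j=1..k-1} phi_{k-1,j} rho(j)],
  phi_{k,j} = phi_{k-1,j} - phi_{kk} phi_{k-1,k-j},  j = 1..k-1.
Step k = 1:
  phi_11 = rho(1) = 0.7207.
Step k = 2:
  phi_22 = [rho(2) - phi_11 rho(1)] / [1 - phi_11 rho(1)] = [0.7419 - (0.7207)(0.7207)] / [1 - (0.7207)(0.7207)]
         = 0.22249151 / 0.48059151 = 0.463.
Therefore phi_{22} = 0.4630.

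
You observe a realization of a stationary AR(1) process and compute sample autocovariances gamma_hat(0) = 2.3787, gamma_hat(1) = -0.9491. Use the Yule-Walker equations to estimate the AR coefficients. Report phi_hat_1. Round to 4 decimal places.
\hat\phi_{1} = -0.3990

The Yule-Walker equations for an AR(p) process read, in matrix form,
  Gamma_p phi = r_p,   with   (Gamma_p)_{ij} = gamma(|i - j|),
                       (r_p)_i = gamma(i),   i,j = 1..p.
Substitute the sample gammas (Toeplitz matrix and right-hand side of size 1):
  Gamma_p = [[2.3787]]
  r_p     = [-0.9491]
With p = 1 this is the single equation gamma(0) phi_1 = gamma(1):
  phi_hat_1 = gamma(1) / gamma(0) = -0.9491 / 2.3787 = -0.3990.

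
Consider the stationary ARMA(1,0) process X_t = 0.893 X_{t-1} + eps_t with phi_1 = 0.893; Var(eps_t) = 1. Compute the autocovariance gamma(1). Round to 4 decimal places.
\gamma(1) = 4.4088

Multiply the model equation by X_{t-k} and take expectations. With theta_0 = psi_0 = 1 and psi_j the MA(infinity) weights, this gives
  gamma(k) - sum_i phi_i gamma(k-i) = c_k,
  c_k = sigma^2 * sum_{j=k..q} theta_j psi_{j-k}   (c_k = 0 for k > q),
using gamma(-m) = gamma(m).
Pure AR (q = 0): c_0 = sigma^2 = 1, c_k = 0 for k >= 1.
Equations for k = 0 and k = 1 (AR order 1):
  gamma(0) = phi_1 gamma(1) + c_0
  gamma(1) = phi_1 gamma(0) + c_1
Substituting the second into the first: gamma(0) (1 - phi_1^2) = c_0 + phi_1 c_1, so
  gamma(0) = c_0 / (1 - phi_1^2) = 1 / (1 - (0.893)^2) = 1 / 0.202551 = 4.937028.
  gamma(1) = phi_1 gamma(0) = (0.893)(4.937028) = 4.408766.
Therefore gamma(1) = 4.4088 (to 4 decimal places).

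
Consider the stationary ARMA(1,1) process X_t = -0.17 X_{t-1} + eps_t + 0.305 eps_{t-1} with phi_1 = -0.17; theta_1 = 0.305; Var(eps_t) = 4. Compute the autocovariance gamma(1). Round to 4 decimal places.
\gamma(1) = 0.5272

Multiply the model equation by X_{t-k} and take expectations. With theta_0 = psi_0 = 1 and psi_j the MA(infinity) weights, this gives
  gamma(k) - sum_i phi_i gamma(k-i) = c_k,
  c_k = sigma^2 * sum_{j=k..q} theta_j psi_{j-k}   (c_k = 0 for k > q),
using gamma(-m) = gamma(m).
psi-weights needed (psi_j = theta_j + sum_i phi_i psi_{j-i}):
  psi_1 = theta_1 + phi_1 = 0.305 + (-0.17) = 0.135
Right-hand sides:
  c_0 = sigma^2 (1 + theta_1 psi_1) = 4 * (1 + (0.305)(0.135)) = 4 * 1.041175 = 4.1647
  c_1 = sigma^2 theta_1 = 4 * (0.305) = 1.22
  c_2 = 0
Equations for k = 0 and k = 1 (AR order 1):
  gamma(0) = phi_1 gamma(1) + c_0
  gamma(1) = phi_1 gamma(0) + c_1
Substituting the second into the first: gamma(0) (1 - phi_1^2) = c_0 + phi_1 c_1, so
  gamma(0) = (c_0 + phi_1 c_1) / (1 - phi_1^2) = (4.1647 + (-0.17)(1.22)) / (1 - (-0.17)^2) = 3.9573 / 0.9711 = 4.07507.
  gamma(1) = phi_1 gamma(0) + c_1 = (-0.17)(4.07507) + (1.22) = 0.527238.
Therefore gamma(1) = 0.5272 (to 4 decimal places).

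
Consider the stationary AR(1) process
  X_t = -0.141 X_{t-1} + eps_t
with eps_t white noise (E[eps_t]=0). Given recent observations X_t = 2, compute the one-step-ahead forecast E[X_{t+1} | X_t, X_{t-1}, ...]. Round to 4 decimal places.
E[X_{t+1} \mid \mathcal F_t] = -0.2820

For an AR(p) model X_t = c + sum_i phi_i X_{t-i} + eps_t, the
one-step-ahead conditional mean is
  E[X_{t+1} | X_t, ...] = c + sum_i phi_i X_{t+1-i}.
Substitute known values:
  E[X_{t+1} | ...] = (-0.141) * (2)
                   = -0.2820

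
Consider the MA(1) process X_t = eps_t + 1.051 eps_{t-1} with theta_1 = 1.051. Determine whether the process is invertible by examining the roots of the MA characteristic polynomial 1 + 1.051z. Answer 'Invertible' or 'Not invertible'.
\text{Not invertible}

The MA(q) characteristic polynomial is P(z) = 1 + 1.051z.
Invertibility requires all roots to lie outside the unit circle, i.e. |z| > 1 for every root.
This is linear in z: 1 + (1.051) z = 0  =>  z = -1/(1.051) = -0.951475,  |z| = 0.951475.
Moduli of all roots: 0.9515.
All moduli strictly greater than 1? No.
Verdict: Not invertible.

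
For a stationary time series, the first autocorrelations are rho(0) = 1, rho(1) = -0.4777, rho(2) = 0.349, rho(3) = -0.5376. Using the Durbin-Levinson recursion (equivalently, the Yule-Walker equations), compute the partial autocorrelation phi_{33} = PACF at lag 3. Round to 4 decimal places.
\phi_{33} = -0.4280

The PACF at lag k is phi_{kk}, the last component of the solution
to the Yule-Walker system G_k phi = r_k where
  (G_k)_{ij} = rho(|i - j|), (r_k)_i = rho(i), i,j = 1..k.
Equivalently, Durbin-Levinson gives phi_{kk} iteratively:
  phi_{11} = rho(1)
  phi_{kk} = [rho(k) - sum_{j=1..k-1} phi_{k-1,j} rho(k-j)]
            / [1 - sum_{j=1..k-1} phi_{k-1,j} rho(j)],
  phi_{k,j} = phi_{k-1,j} - phi_{kk} phi_{k-1,k-j},  j = 1..k-1.
Step k = 1:
  phi_11 = rho(1) = -0.4777.
Step k = 2:
  phi_22 = [rho(2) - phi_11 rho(1)] / [1 - phi_11 rho(1)] = [0.349 - (-0.4777)(-0.4777)] / [1 - (-0.4777)(-0.4777)]
         = 0.12080271 / 0.77180271 = 0.15652.
  Update: phi_21 = phi_11 - phi_22 phi_11 = -0.4777 - (0.15652)(-0.4777) = -0.40293.
Step k = 3:
  phi_33 = [rho(3) - phi_21 rho(2) - phi_22 rho(1)] / [1 - phi_21 rho(1) - phi_22 rho(2)]
    numerator   = -0.5376 - (-0.40293)(0.349) - (0.15652)(-0.4777) = -0.32220763
    denominator = 1 - (-0.40293)(-0.4777) - (0.15652)(0.349) = 0.75289465
  phi_33 = -0.32220763 / 0.75289465 = -0.428.
Therefore phi_{33} = -0.4280.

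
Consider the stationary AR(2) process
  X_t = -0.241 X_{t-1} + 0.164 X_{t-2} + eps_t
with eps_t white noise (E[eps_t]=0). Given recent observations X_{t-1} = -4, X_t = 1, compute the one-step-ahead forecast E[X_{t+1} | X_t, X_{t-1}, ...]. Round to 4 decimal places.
E[X_{t+1} \mid \mathcal F_t] = -0.8970

For an AR(p) model X_t = c + sum_i phi_i X_{t-i} + eps_t, the
one-step-ahead conditional mean is
  E[X_{t+1} | X_t, ...] = c + sum_i phi_i X_{t+1-i}.
Substitute known values:
  E[X_{t+1} | ...] = (-0.241) * (1) + (0.164) * (-4)
                   = -0.8970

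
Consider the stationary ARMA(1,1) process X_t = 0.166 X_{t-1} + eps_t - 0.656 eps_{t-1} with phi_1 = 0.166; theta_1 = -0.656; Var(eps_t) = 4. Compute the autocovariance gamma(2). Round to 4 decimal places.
\gamma(2) = -0.2981

Multiply the model equation by X_{t-k} and take expectations. With theta_0 = psi_0 = 1 and psi_j the MA(infinity) weights, this gives
  gamma(k) - sum_i phi_i gamma(k-i) = c_k,
  c_k = sigma^2 * sum_{j=k..q} theta_j psi_{j-k}   (c_k = 0 for k > q),
using gamma(-m) = gamma(m).
psi-weights needed (psi_j = theta_j + sum_i phi_i psi_{j-i}):
  psi_1 = theta_1 + phi_1 = -0.656 + (0.166) = -0.49
Right-hand sides:
  c_0 = sigma^2 (1 + theta_1 psi_1) = 4 * (1 + (-0.656)(-0.49)) = 4 * 1.32144 = 5.28576
  c_1 = sigma^2 theta_1 = 4 * (-0.656) = -2.624
  c_2 = 0
Equations for k = 0 and k = 1 (AR order 1):
  gamma(0) = phi_1 gamma(1) + c_0
  gamma(1) = phi_1 gamma(0) + c_1
Substituting the second into the first: gamma(0) (1 - phi_1^2) = c_0 + phi_1 c_1, so
  gamma(0) = (c_0 + phi_1 c_1) / (1 - phi_1^2) = (5.28576 + (0.166)(-2.624)) / (1 - (0.166)^2) = 4.850176 / 0.972444 = 4.987615.
  gamma(1) = phi_1 gamma(0) + c_1 = (0.166)(4.987615) + (-2.624) = -1.796056.
For k = 2 (> q): gamma(2) = phi_1 gamma(1) = (0.166)(-1.796056) = -0.298145.
Therefore gamma(2) = -0.2981 (to 4 decimal places).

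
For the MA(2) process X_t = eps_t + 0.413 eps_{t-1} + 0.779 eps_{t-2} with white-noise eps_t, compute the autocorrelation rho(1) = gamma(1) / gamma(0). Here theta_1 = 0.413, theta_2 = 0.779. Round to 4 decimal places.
\rho(1) = 0.4134

For an MA(q) process with theta_0 = 1, the autocovariance is
  gamma(k) = sigma^2 * sum_{i=0..q-k} theta_i * theta_{i+k},
and rho(k) = gamma(k) / gamma(0). Sigma^2 cancels.
  numerator   = (1)*(0.413) + (0.413)*(0.779) = 0.734727.
  denominator = (1)^2 + (0.413)^2 + (0.779)^2 = 1.77741.
  rho(1) = 0.734727 / 1.77741 = 0.4134.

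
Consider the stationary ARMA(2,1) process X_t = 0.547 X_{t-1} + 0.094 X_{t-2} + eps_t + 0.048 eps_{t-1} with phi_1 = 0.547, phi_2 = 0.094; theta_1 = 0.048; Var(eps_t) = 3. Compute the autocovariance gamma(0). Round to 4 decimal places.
\gamma(0) = 5.0499

Multiply the model equation by X_{t-k} and take expectations. With theta_0 = psi_0 = 1 and psi_j the MA(infinity) weights, this gives
  gamma(k) - sum_i phi_i gamma(k-i) = c_k,
  c_k = sigma^2 * sum_{j=k..q} theta_j psi_{j-k}   (c_k = 0 for k > q),
using gamma(-m) = gamma(m).
psi-weights needed (psi_j = theta_j + sum_i phi_i psi_{j-i}):
  psi_1 = theta_1 + phi_1 = 0.048 + (0.547) = 0.595
Right-hand sides:
  c_0 = sigma^2 (1 + theta_1 psi_1) = 3 * (1 + (0.048)(0.595)) = 3 * 1.02856 = 3.08568
  c_1 = sigma^2 theta_1 = 3 * (0.048) = 0.144
  c_2 = 0
Equations for k = 0, 1, 2 (AR order 2, c_2 = 0):
  (E0) gamma(0) = phi_1 gamma(1) + phi_2 gamma(2) + c_0
  (E1) gamma(1) = phi_1 gamma(0) + phi_2 gamma(1) + c_1
  (E2) gamma(2) = phi_1 gamma(1) + phi_2 gamma(0)
From (E1): gamma(1) = A gamma(0) + B with
  A = phi_1 / (1 - phi_2) = 0.547 / 0.906 = 0.603753,   B = c_1 / (1 - phi_2) = 0.144 / 0.906 = 0.15894.
Insert (E2) into (E0): gamma(0) (1 - phi_2^2) = phi_1 (1 + phi_2) gamma(1) + c_0.
  phi_1 (1 + phi_2) = (0.547)(1.094) = 0.598418,   1 - phi_2^2 = 0.991164.
Replace gamma(1) by A gamma(0) + B and collect gamma(0):
  gamma(0) [0.991164 - (0.598418)(0.603753)] = (0.598418)(0.15894) + 3.08568
  gamma(0) * 0.629867 = 3.180793
  gamma(0) = 3.180793 / 0.629867 = 5.04994.
Therefore gamma(0) = 5.0499 (to 4 decimal places).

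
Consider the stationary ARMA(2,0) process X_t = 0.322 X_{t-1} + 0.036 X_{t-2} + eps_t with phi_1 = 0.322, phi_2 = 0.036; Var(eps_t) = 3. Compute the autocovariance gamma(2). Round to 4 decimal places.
\gamma(2) = 0.4854

Multiply the model equation by X_{t-k} and take expectations. With theta_0 = psi_0 = 1 and psi_j the MA(infinity) weights, this gives
  gamma(k) - sum_i phi_i gamma(k-i) = c_k,
  c_k = sigma^2 * sum_{j=k..q} theta_j psi_{j-k}   (c_k = 0 for k > q),
using gamma(-m) = gamma(m).
Pure AR (q = 0): c_0 = sigma^2 = 3, c_k = 0 for k >= 1.
Equations for k = 0, 1, 2 (AR order 2, c_2 = 0):
  (E0) gamma(0) = phi_1 gamma(1) + phi_2 gamma(2) + c_0
  (E1) gamma(1) = phi_1 gamma(0) + phi_2 gamma(1) + c_1
  (E2) gamma(2) = phi_1 gamma(1) + phi_2 gamma(0)
From (E1): gamma(1) = A gamma(0) + B with
  A = phi_1 / (1 - phi_2) = 0.322 / 0.964 = 0.334025,   B = c_1 / (1 - phi_2) = 0 / 0.964 = 0.
Insert (E2) into (E0): gamma(0) (1 - phi_2^2) = phi_1 (1 + phi_2) gamma(1) + c_0.
  phi_1 (1 + phi_2) = (0.322)(1.036) = 0.333592,   1 - phi_2^2 = 0.998704.
Replace gamma(1) by A gamma(0) + B and collect gamma(0):
  gamma(0) [0.998704 - (0.333592)(0.334025)] = c_0 = 3
  gamma(0) * 0.887276 = 3
  gamma(0) = 3 / 0.887276 = 3.381135.
  gamma(1) = A gamma(0) = (0.334025)(3.381135) = 1.129383.
  gamma(2) = phi_1 gamma(1) + phi_2 gamma(0) = (0.322)(1.129383) + (0.036)(3.381135) = 0.485382.
Therefore gamma(2) = 0.4854 (to 4 decimal places).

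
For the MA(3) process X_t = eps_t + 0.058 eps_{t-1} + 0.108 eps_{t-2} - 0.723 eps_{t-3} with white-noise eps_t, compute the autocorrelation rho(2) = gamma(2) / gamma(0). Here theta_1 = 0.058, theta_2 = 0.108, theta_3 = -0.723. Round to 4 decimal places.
\rho(2) = 0.0430

For an MA(q) process with theta_0 = 1, the autocovariance is
  gamma(k) = sigma^2 * sum_{i=0..q-k} theta_i * theta_{i+k},
and rho(k) = gamma(k) / gamma(0). Sigma^2 cancels.
  numerator   = (1)*(0.108) + (0.058)*(-0.723) = 0.066066.
  denominator = (1)^2 + (0.058)^2 + (0.108)^2 + (-0.723)^2 = 1.537757.
  rho(2) = 0.066066 / 1.537757 = 0.0430.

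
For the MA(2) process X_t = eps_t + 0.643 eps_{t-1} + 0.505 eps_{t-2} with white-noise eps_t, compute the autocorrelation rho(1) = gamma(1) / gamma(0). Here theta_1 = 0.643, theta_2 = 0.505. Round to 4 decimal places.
\rho(1) = 0.5800

For an MA(q) process with theta_0 = 1, the autocovariance is
  gamma(k) = sigma^2 * sum_{i=0..q-k} theta_i * theta_{i+k},
and rho(k) = gamma(k) / gamma(0). Sigma^2 cancels.
  numerator   = (1)*(0.643) + (0.643)*(0.505) = 0.967715.
  denominator = (1)^2 + (0.643)^2 + (0.505)^2 = 1.668474.
  rho(1) = 0.967715 / 1.668474 = 0.5800.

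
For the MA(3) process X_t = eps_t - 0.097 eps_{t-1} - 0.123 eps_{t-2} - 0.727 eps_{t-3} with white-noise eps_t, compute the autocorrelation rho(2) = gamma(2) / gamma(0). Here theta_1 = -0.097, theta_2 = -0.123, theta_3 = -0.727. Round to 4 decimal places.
\rho(2) = -0.0338

For an MA(q) process with theta_0 = 1, the autocovariance is
  gamma(k) = sigma^2 * sum_{i=0..q-k} theta_i * theta_{i+k},
and rho(k) = gamma(k) / gamma(0). Sigma^2 cancels.
  numerator   = (1)*(-0.123) + (-0.097)*(-0.727) = -0.052481.
  denominator = (1)^2 + (-0.097)^2 + (-0.123)^2 + (-0.727)^2 = 1.553067.
  rho(2) = -0.052481 / 1.553067 = -0.0338.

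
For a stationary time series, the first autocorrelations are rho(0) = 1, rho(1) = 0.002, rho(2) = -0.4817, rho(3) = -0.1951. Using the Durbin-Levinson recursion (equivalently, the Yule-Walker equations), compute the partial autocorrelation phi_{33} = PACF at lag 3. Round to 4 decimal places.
\phi_{33} = -0.2509

The PACF at lag k is phi_{kk}, the last component of the solution
to the Yule-Walker system G_k phi = r_k where
  (G_k)_{ij} = rho(|i - j|), (r_k)_i = rho(i), i,j = 1..k.
Equivalently, Durbin-Levinson gives phi_{kk} iteratively:
  phi_{11} = rho(1)
  phi_{kk} = [rho(k) - sum_{j=1..k-1} phi_{k-1,j} rho(k-j)]
            / [1 - sum_{j=1..k-1} phi_{k-1,j} rho(j)],
  phi_{k,j} = phi_{k-1,j} - phi_{kk} phi_{k-1,k-j},  j = 1..k-1.
Step k = 1:
  phi_11 = rho(1) = 0.002.
Step k = 2:
  phi_22 = [rho(2) - phi_11 rho(1)] / [1 - phi_11 rho(1)] = [-0.4817 - (0.002)(0.002)] / [1 - (0.002)(0.002)]
         = -0.481704 / 0.999996 = -0.481706.
  Update: phi_21 = phi_11 - phi_22 phi_11 = 0.002 - (-0.481706)(0.002) = 0.002963.
Step k = 3:
  phi_33 = [rho(3) - phi_21 rho(2) - phi_22 rho(1)] / [1 - phi_21 rho(1) - phi_22 rho(2)]
    numerator   = -0.1951 - (0.002963)(-0.4817) - (-0.481706)(0.002) = -0.19270911
    denominator = 1 - (0.002963)(0.002) - (-0.481706)(-0.4817) = 0.76795633
  phi_33 = -0.19270911 / 0.76795633 = -0.2509.
Therefore phi_{33} = -0.2509.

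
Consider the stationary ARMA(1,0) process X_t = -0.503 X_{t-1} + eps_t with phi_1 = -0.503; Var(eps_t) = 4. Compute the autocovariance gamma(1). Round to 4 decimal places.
\gamma(1) = -2.6935

Multiply the model equation by X_{t-k} and take expectations. With theta_0 = psi_0 = 1 and psi_j the MA(infinity) weights, this gives
  gamma(k) - sum_i phi_i gamma(k-i) = c_k,
  c_k = sigma^2 * sum_{j=k..q} theta_j psi_{j-k}   (c_k = 0 for k > q),
using gamma(-m) = gamma(m).
Pure AR (q = 0): c_0 = sigma^2 = 4, c_k = 0 for k >= 1.
Equations for k = 0 and k = 1 (AR order 1):
  gamma(0) = phi_1 gamma(1) + c_0
  gamma(1) = phi_1 gamma(0) + c_1
Substituting the second into the first: gamma(0) (1 - phi_1^2) = c_0 + phi_1 c_1, so
  gamma(0) = c_0 / (1 - phi_1^2) = 4 / (1 - (-0.503)^2) = 4 / 0.746991 = 5.354817.
  gamma(1) = phi_1 gamma(0) = (-0.503)(5.354817) = -2.693473.
Therefore gamma(1) = -2.6935 (to 4 decimal places).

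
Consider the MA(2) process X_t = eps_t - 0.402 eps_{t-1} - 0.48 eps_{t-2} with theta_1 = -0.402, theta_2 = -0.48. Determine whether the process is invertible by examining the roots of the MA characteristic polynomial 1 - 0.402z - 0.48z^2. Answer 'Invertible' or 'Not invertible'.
\text{Invertible}

The MA(q) characteristic polynomial is P(z) = 1 - 0.402z - 0.48z^2.
Invertibility requires all roots to lie outside the unit circle, i.e. |z| > 1 for every root.
Set 1 + (-0.402) z + (-0.48) z^2 = 0, i.e. a z^2 + b z + c = 0 with a = -0.48, b = -0.402, c = 1.
Discriminant D = b^2 - 4ac = (-0.402)^2 - 4*(-0.48)*1 = 0.161604 - (-1.92) = 2.081604.
D >= 0, so the roots are real: z = (-b +/- sqrt(D)) / (2a) = (0.402 +/- 1.442776) / (-0.96).
  z_1 = (0.402 + 1.442776) / (-0.96) = -1.9216,   |z_1| = 1.9216.
  z_2 = (0.402 - 1.442776) / (-0.96) = 1.0841,   |z_2| = 1.0841.
Moduli of all roots: 1.9216, 1.0841.
All moduli strictly greater than 1? Yes.
Verdict: Invertible.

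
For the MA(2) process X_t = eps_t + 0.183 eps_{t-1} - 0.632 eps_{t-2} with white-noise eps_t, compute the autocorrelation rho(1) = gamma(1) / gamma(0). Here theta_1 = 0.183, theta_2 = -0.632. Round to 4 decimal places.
\rho(1) = 0.0470

For an MA(q) process with theta_0 = 1, the autocovariance is
  gamma(k) = sigma^2 * sum_{i=0..q-k} theta_i * theta_{i+k},
and rho(k) = gamma(k) / gamma(0). Sigma^2 cancels.
  numerator   = (1)*(0.183) + (0.183)*(-0.632) = 0.067344.
  denominator = (1)^2 + (0.183)^2 + (-0.632)^2 = 1.432913.
  rho(1) = 0.067344 / 1.432913 = 0.0470.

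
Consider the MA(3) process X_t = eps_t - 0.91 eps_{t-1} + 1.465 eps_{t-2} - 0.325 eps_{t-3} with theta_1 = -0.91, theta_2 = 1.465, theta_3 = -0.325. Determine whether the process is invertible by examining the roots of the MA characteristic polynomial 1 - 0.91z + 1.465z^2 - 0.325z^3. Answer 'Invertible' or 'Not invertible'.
\text{Not invertible}

The MA(q) characteristic polynomial is P(z) = 1 - 0.91z + 1.465z^2 - 0.325z^3.
Invertibility requires all roots to lie outside the unit circle, i.e. |z| > 1 for every root.
Degree 3: look for a simple real root z0 first, then factor out (1 - z/z0) and solve the remaining quadratic.
Testing z0 = 4: P(4) = 1 + (-0.91)(4) + (1.465)(4)^2 + (-0.325)(4)^3
  = 1 + (-3.64) + (23.44) + (-20.8) = 0.  So z_0 = 4 is a root, |z_0| = 4.
Divide out the factor (1 - 0.25 z) = (1 - z/z0) (since 1/z0 = 0.25):
  P(z) = (1 - 0.25 z)(1 + (-0.66) z + (1.3) z^2)
  [check: z-coef -0.66 - (0.25) = -0.91; z^2-coef 1.3 - (0.25)(-0.66) = 1.465; z^3-coef -(0.25)(1.3) = -0.325.]
Remaining roots from the quadratic factor 1 + (-0.66) z + (1.3) z^2:
  Set 1 + (-0.66) z + (1.3) z^2 = 0, i.e. a z^2 + b z + c = 0 with a = 1.3, b = -0.66, c = 1.
  Discriminant D = b^2 - 4ac = (-0.66)^2 - 4*(1.3)*1 = 0.4356 - (5.2) = -4.7644.
  D < 0, so the roots are the complex-conjugate pair z = (-b +/- i sqrt(-D)) / (2a) = 0.2538 +/- 0.8395i.
  For a conjugate pair |z|^2 = z * conj(z) = (product of roots) = c/a = 1/(1.3) = 0.769231, so |z| = sqrt(0.769231) = 0.8771 for both roots.
Moduli of all roots: 4.0000, 0.8771, 0.8771.
All moduli strictly greater than 1? No.
Verdict: Not invertible.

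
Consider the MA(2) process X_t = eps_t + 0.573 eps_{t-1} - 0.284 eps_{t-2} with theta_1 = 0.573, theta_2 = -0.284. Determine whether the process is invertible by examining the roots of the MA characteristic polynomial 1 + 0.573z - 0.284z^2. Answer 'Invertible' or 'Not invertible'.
\text{Invertible}

The MA(q) characteristic polynomial is P(z) = 1 + 0.573z - 0.284z^2.
Invertibility requires all roots to lie outside the unit circle, i.e. |z| > 1 for every root.
Set 1 + (0.573) z + (-0.284) z^2 = 0, i.e. a z^2 + b z + c = 0 with a = -0.284, b = 0.573, c = 1.
Discriminant D = b^2 - 4ac = (0.573)^2 - 4*(-0.284)*1 = 0.328329 - (-1.136) = 1.464329.
D >= 0, so the roots are real: z = (-b +/- sqrt(D)) / (2a) = (-0.573 +/- 1.210095) / (-0.568).
  z_1 = (-0.573 + 1.210095) / (-0.568) = -1.1216,   |z_1| = 1.1216.
  z_2 = (-0.573 - 1.210095) / (-0.568) = 3.1393,   |z_2| = 3.1393.
Moduli of all roots: 1.1216, 3.1393.
All moduli strictly greater than 1? Yes.
Verdict: Invertible.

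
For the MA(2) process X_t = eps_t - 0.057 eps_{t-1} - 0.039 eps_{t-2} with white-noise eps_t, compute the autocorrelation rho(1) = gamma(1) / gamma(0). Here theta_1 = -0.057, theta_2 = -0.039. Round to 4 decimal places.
\rho(1) = -0.0545

For an MA(q) process with theta_0 = 1, the autocovariance is
  gamma(k) = sigma^2 * sum_{i=0..q-k} theta_i * theta_{i+k},
and rho(k) = gamma(k) / gamma(0). Sigma^2 cancels.
  numerator   = (1)*(-0.057) + (-0.057)*(-0.039) = -0.054777.
  denominator = (1)^2 + (-0.057)^2 + (-0.039)^2 = 1.00477.
  rho(1) = -0.054777 / 1.00477 = -0.0545.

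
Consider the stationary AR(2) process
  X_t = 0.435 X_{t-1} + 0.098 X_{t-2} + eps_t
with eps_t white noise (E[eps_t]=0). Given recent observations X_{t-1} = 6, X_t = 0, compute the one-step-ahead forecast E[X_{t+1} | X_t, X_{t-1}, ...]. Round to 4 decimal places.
E[X_{t+1} \mid \mathcal F_t] = 0.5880

For an AR(p) model X_t = c + sum_i phi_i X_{t-i} + eps_t, the
one-step-ahead conditional mean is
  E[X_{t+1} | X_t, ...] = c + sum_i phi_i X_{t+1-i}.
Substitute known values:
  E[X_{t+1} | ...] = (0.435) * (0) + (0.098) * (6)
                   = 0.5880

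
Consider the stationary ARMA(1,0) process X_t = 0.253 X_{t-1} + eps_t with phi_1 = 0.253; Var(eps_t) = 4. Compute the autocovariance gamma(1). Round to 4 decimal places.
\gamma(1) = 1.0812

Multiply the model equation by X_{t-k} and take expectations. With theta_0 = psi_0 = 1 and psi_j the MA(infinity) weights, this gives
  gamma(k) - sum_i phi_i gamma(k-i) = c_k,
  c_k = sigma^2 * sum_{j=k..q} theta_j psi_{j-k}   (c_k = 0 for k > q),
using gamma(-m) = gamma(m).
Pure AR (q = 0): c_0 = sigma^2 = 4, c_k = 0 for k >= 1.
Equations for k = 0 and k = 1 (AR order 1):
  gamma(0) = phi_1 gamma(1) + c_0
  gamma(1) = phi_1 gamma(0) + c_1
Substituting the second into the first: gamma(0) (1 - phi_1^2) = c_0 + phi_1 c_1, so
  gamma(0) = c_0 / (1 - phi_1^2) = 4 / (1 - (0.253)^2) = 4 / 0.935991 = 4.273545.
  gamma(1) = phi_1 gamma(0) = (0.253)(4.273545) = 1.081207.
Therefore gamma(1) = 1.0812 (to 4 decimal places).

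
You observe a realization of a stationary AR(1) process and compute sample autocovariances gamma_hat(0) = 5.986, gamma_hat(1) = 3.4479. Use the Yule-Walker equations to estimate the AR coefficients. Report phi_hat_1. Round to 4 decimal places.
\hat\phi_{1} = 0.5760

The Yule-Walker equations for an AR(p) process read, in matrix form,
  Gamma_p phi = r_p,   with   (Gamma_p)_{ij} = gamma(|i - j|),
                       (r_p)_i = gamma(i),   i,j = 1..p.
Substitute the sample gammas (Toeplitz matrix and right-hand side of size 1):
  Gamma_p = [[5.986]]
  r_p     = [3.4479]
With p = 1 this is the single equation gamma(0) phi_1 = gamma(1):
  phi_hat_1 = gamma(1) / gamma(0) = 3.4479 / 5.986 = 0.5760.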